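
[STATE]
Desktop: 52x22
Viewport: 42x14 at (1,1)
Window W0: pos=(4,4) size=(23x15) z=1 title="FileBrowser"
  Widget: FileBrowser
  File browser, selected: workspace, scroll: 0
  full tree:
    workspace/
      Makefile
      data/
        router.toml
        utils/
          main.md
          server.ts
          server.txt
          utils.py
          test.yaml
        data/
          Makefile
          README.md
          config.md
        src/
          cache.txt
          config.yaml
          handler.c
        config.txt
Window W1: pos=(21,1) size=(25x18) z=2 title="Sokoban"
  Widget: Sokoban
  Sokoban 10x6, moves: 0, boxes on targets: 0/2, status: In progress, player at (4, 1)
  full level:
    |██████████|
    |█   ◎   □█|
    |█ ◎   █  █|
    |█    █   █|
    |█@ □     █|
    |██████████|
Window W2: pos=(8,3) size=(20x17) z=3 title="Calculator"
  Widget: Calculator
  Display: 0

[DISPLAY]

                    ┏━━━━━━━━━━━━━━━━━━━━━
                    ┃ Sokoban             
       ┏━━━━━━━━━━━━━━━━━━┓───────────────
   ┏━━━┃ Calculator       ┃████           
   ┃ Fi┠──────────────────┨  □█           
   ┠───┃                 0┃█  █           
   ┃> [┃┌───┬───┬───┬───┐ ┃   █           
   ┃   ┃│ 7 │ 8 │ 9 │ ÷ │ ┃   █           
   ┃   ┃├───┼───┼───┼───┤ ┃████           
   ┃   ┃│ 4 │ 5 │ 6 │ × │ ┃ 0  0/2        
   ┃   ┃├───┼───┼───┼───┤ ┃               
   ┃   ┃│ 1 │ 2 │ 3 │ - │ ┃               
   ┃   ┃├───┼───┼───┼───┤ ┃               
   ┃   ┃│ 0 │ . │ = │ + │ ┃               


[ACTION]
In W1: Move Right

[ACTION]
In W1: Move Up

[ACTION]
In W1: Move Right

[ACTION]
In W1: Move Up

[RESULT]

                    ┏━━━━━━━━━━━━━━━━━━━━━
                    ┃ Sokoban             
       ┏━━━━━━━━━━━━━━━━━━┓───────────────
   ┏━━━┃ Calculator       ┃████           
   ┃ Fi┠──────────────────┨  □█           
   ┠───┃                 0┃█  █           
   ┃> [┃┌───┬───┬───┬───┐ ┃   █           
   ┃   ┃│ 7 │ 8 │ 9 │ ÷ │ ┃   █           
   ┃   ┃├───┼───┼───┼───┤ ┃████           
   ┃   ┃│ 4 │ 5 │ 6 │ × │ ┃ 4  0/2        
   ┃   ┃├───┼───┼───┼───┤ ┃               
   ┃   ┃│ 1 │ 2 │ 3 │ - │ ┃               
   ┃   ┃├───┼───┼───┼───┤ ┃               
   ┃   ┃│ 0 │ . │ = │ + │ ┃               


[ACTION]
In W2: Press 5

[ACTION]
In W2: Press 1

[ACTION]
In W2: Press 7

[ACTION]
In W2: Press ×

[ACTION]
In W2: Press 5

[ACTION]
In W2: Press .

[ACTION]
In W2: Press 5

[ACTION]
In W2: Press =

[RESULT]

                    ┏━━━━━━━━━━━━━━━━━━━━━
                    ┃ Sokoban             
       ┏━━━━━━━━━━━━━━━━━━┓───────────────
   ┏━━━┃ Calculator       ┃████           
   ┃ Fi┠──────────────────┨  □█           
   ┠───┃            2843.5┃█  █           
   ┃> [┃┌───┬───┬───┬───┐ ┃   █           
   ┃   ┃│ 7 │ 8 │ 9 │ ÷ │ ┃   █           
   ┃   ┃├───┼───┼───┼───┤ ┃████           
   ┃   ┃│ 4 │ 5 │ 6 │ × │ ┃ 4  0/2        
   ┃   ┃├───┼───┼───┼───┤ ┃               
   ┃   ┃│ 1 │ 2 │ 3 │ - │ ┃               
   ┃   ┃├───┼───┼───┼───┤ ┃               
   ┃   ┃│ 0 │ . │ = │ + │ ┃               


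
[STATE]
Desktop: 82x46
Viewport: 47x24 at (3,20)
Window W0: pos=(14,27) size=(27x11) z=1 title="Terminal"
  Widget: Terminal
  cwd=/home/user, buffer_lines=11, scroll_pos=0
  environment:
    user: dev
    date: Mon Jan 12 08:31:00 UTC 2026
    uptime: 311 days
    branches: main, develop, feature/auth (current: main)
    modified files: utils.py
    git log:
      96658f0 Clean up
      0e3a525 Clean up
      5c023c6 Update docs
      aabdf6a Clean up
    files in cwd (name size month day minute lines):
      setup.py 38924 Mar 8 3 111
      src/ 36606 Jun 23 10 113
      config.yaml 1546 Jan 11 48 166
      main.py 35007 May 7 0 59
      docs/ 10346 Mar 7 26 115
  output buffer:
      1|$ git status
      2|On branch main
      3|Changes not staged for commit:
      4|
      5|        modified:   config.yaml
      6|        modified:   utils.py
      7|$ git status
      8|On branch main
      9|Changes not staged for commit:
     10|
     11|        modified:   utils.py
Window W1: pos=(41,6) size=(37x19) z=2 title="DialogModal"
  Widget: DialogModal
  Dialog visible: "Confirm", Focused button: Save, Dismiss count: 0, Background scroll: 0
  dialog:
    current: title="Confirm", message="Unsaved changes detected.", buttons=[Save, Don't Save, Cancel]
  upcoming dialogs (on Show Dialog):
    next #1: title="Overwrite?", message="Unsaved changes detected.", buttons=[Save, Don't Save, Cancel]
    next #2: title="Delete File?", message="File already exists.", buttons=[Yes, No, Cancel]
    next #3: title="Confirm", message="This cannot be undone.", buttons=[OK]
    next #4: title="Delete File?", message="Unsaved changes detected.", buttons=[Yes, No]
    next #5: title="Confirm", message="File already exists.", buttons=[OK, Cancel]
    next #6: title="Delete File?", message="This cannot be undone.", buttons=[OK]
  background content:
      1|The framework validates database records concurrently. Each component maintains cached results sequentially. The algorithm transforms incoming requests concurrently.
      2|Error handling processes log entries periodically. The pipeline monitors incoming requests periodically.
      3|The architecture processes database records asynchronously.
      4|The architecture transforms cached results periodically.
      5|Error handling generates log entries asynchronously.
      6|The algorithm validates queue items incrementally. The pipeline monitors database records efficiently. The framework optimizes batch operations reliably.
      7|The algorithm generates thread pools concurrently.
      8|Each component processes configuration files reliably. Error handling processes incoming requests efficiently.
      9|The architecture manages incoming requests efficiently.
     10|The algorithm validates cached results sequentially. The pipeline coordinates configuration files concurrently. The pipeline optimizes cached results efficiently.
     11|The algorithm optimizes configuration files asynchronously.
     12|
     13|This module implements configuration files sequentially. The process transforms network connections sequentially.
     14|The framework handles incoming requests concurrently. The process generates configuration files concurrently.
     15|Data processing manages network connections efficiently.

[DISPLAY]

                                      ┃        
                                      ┃This mod
                                      ┃The fram
                                      ┃Data pro
                                      ┗━━━━━━━━
                                               
                                               
           ┏━━━━━━━━━━━━━━━━━━━━━━━━━┓         
           ┃ Terminal                ┃         
           ┠─────────────────────────┨         
           ┃$ git status             ┃         
           ┃On branch main           ┃         
           ┃Changes not staged for co┃         
           ┃                         ┃         
           ┃        modified:   confi┃         
           ┃        modified:   utils┃         
           ┃$ git status             ┃         
           ┗━━━━━━━━━━━━━━━━━━━━━━━━━┛         
                                               
                                               
                                               
                                               
                                               
                                               


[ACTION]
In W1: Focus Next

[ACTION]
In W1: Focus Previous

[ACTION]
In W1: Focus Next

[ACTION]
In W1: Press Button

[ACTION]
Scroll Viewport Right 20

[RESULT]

                  ┃                            
                  ┃This module implements confi
                  ┃The framework handles incomi
                  ┃Data processing manages netw
                  ┗━━━━━━━━━━━━━━━━━━━━━━━━━━━━
                                               
                                               
━━━━━━━━━━━━━━━━━┓                             
l                ┃                             
─────────────────┨                             
atus             ┃                             
h main           ┃                             
not staged for co┃                             
                 ┃                             
modified:   confi┃                             
modified:   utils┃                             
atus             ┃                             
━━━━━━━━━━━━━━━━━┛                             
                                               
                                               
                                               
                                               
                                               
                                               


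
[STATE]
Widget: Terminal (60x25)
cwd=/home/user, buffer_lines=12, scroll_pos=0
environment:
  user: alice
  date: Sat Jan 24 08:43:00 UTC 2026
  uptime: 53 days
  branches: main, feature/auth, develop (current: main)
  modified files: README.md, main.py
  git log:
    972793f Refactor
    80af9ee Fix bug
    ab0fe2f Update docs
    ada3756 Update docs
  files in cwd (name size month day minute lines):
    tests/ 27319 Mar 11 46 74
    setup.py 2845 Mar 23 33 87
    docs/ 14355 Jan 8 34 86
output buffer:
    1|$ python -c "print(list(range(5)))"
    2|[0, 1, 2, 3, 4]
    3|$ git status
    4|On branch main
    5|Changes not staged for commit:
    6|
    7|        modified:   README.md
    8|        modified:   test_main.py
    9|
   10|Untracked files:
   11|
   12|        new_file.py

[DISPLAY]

$ python -c "print(list(range(5)))"                         
[0, 1, 2, 3, 4]                                             
$ git status                                                
On branch main                                              
Changes not staged for commit:                              
                                                            
        modified:   README.md                               
        modified:   test_main.py                            
                                                            
Untracked files:                                            
                                                            
        new_file.py                                         
$ █                                                         
                                                            
                                                            
                                                            
                                                            
                                                            
                                                            
                                                            
                                                            
                                                            
                                                            
                                                            
                                                            


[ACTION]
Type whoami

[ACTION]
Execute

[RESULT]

$ python -c "print(list(range(5)))"                         
[0, 1, 2, 3, 4]                                             
$ git status                                                
On branch main                                              
Changes not staged for commit:                              
                                                            
        modified:   README.md                               
        modified:   test_main.py                            
                                                            
Untracked files:                                            
                                                            
        new_file.py                                         
$ whoami                                                    
alice                                                       
$ █                                                         
                                                            
                                                            
                                                            
                                                            
                                                            
                                                            
                                                            
                                                            
                                                            
                                                            


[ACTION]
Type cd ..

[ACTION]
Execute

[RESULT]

$ python -c "print(list(range(5)))"                         
[0, 1, 2, 3, 4]                                             
$ git status                                                
On branch main                                              
Changes not staged for commit:                              
                                                            
        modified:   README.md                               
        modified:   test_main.py                            
                                                            
Untracked files:                                            
                                                            
        new_file.py                                         
$ whoami                                                    
alice                                                       
$ cd ..                                                     
                                                            
$ █                                                         
                                                            
                                                            
                                                            
                                                            
                                                            
                                                            
                                                            
                                                            


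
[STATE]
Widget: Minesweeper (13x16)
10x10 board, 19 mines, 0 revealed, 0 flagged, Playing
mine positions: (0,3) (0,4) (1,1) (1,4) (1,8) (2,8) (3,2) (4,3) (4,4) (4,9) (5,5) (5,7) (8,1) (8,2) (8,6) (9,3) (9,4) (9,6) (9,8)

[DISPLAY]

■■■■■■■■■■   
■■■■■■■■■■   
■■■■■■■■■■   
■■■■■■■■■■   
■■■■■■■■■■   
■■■■■■■■■■   
■■■■■■■■■■   
■■■■■■■■■■   
■■■■■■■■■■   
■■■■■■■■■■   
             
             
             
             
             
             


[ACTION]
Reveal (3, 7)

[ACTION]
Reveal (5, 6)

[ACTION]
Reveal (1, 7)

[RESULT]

■■■■■■■■■■   
■■■■■■■2■■   
■■■■■■■■■■   
■■■■■■■1■■   
■■■■■■■■■■   
■■■■■■2■■■   
■■■■■■■■■■   
■■■■■■■■■■   
■■■■■■■■■■   
■■■■■■■■■■   
             
             
             
             
             
             


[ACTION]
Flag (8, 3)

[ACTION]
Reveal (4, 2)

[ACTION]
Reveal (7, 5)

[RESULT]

■■■■■■■■■■   
■■■■■■■2■■   
■■■■■■■■■■   
■■■■■■■1■■   
■■2■■■■■■■   
■■■■■■2■■■   
■■■■■■■■■■   
■■■■■1■■■■   
■■■⚑■■■■■■   
■■■■■■■■■■   
             
             
             
             
             
             


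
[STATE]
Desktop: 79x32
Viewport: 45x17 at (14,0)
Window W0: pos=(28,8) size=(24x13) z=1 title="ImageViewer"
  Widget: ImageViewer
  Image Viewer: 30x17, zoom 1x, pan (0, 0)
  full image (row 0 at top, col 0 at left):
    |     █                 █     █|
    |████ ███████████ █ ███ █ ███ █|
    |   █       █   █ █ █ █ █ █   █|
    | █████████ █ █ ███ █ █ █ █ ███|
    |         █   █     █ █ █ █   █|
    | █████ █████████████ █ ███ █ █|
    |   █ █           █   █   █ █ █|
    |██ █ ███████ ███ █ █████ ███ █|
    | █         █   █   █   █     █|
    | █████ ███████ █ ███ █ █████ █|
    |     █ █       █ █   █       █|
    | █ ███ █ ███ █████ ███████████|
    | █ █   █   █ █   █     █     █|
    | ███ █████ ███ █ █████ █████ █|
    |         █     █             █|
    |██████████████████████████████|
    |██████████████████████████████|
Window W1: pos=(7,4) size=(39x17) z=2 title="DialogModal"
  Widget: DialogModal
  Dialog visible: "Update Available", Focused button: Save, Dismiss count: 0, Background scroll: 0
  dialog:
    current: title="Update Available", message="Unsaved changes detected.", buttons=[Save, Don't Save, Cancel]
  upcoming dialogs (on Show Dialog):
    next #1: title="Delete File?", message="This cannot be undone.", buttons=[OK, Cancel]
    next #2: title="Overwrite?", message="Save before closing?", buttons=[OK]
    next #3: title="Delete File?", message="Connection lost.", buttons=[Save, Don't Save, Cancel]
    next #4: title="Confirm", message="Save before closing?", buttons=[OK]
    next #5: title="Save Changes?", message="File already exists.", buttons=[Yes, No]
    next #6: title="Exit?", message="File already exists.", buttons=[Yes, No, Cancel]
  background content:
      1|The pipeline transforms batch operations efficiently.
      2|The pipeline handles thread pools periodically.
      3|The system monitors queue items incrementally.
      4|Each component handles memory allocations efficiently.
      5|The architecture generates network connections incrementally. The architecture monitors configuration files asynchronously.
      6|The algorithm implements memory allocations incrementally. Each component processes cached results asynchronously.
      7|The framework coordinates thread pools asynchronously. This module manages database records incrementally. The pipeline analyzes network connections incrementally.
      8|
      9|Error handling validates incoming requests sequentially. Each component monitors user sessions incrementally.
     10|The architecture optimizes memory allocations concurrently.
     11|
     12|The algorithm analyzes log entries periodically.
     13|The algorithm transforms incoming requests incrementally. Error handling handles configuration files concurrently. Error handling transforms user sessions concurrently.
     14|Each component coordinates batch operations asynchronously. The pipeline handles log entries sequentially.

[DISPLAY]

                                             
                                             
                                             
                                             
━━━━━━━━━━━━━━━━━━━━━━━━━━━━━━━┓             
gModal                         ┃             
───────────────────────────────┨             
peline transforms batch operati┃             
peline handles thread pools per┃━━━━━┓       
stem monitors queue items incre┃     ┃       
omponent handles memory allocat┃─────┨       
───────────────────────────┐ co┃     ┃       
    Update Available       │loc┃█ ███┃       
nsaved changes detected.   │ool┃█ █ █┃       
ave]  Don't Save   Cancel  │   ┃█ █ █┃       
───────────────────────────┘req┃  █ █┃       
chitecture optimizes memory all┃███ █┃       


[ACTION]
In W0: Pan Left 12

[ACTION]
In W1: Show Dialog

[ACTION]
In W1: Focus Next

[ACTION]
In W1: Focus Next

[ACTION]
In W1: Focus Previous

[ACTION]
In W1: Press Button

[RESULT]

                                             
                                             
                                             
                                             
━━━━━━━━━━━━━━━━━━━━━━━━━━━━━━━┓             
gModal                         ┃             
───────────────────────────────┨             
peline transforms batch operati┃             
peline handles thread pools per┃━━━━━┓       
stem monitors queue items incre┃     ┃       
omponent handles memory allocat┃─────┨       
chitecture generates network co┃     ┃       
gorithm implements memory alloc┃█ ███┃       
amework coordinates thread pool┃█ █ █┃       
                               ┃█ █ █┃       
handling validates incoming req┃  █ █┃       
chitecture optimizes memory all┃███ █┃       


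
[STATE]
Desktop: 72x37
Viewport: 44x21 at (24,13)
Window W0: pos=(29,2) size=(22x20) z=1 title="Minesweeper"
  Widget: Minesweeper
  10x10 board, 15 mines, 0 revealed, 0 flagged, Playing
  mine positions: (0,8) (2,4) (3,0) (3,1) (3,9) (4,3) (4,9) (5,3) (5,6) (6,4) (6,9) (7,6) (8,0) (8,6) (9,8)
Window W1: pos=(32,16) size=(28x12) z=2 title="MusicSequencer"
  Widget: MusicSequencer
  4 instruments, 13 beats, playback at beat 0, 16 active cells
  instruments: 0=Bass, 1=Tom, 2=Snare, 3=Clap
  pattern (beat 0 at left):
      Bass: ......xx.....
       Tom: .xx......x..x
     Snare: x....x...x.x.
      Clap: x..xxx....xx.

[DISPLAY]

     ┃■■■■■■■■■■          ┃                 
     ┃■■■■■■■■■■          ┃                 
     ┃                    ┃                 
     ┃  ┏━━━━━━━━━━━━━━━━━━━━━━━━━━┓        
     ┃  ┃ MusicSequencer           ┃        
     ┃  ┠──────────────────────────┨        
     ┃  ┃      ▼123456789012       ┃        
     ┃  ┃  Bass······██·····       ┃        
     ┗━━┃   Tom·██······█··█       ┃        
        ┃ Snare█····█···█·█·       ┃        
        ┃  Clap█··███····██·       ┃        
        ┃                          ┃        
        ┃                          ┃        
        ┃                          ┃        
        ┗━━━━━━━━━━━━━━━━━━━━━━━━━━┛        
                                            
                                            
                                            
                                            
                                            
                                            


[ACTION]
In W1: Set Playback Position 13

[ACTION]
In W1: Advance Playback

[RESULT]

     ┃■■■■■■■■■■          ┃                 
     ┃■■■■■■■■■■          ┃                 
     ┃                    ┃                 
     ┃  ┏━━━━━━━━━━━━━━━━━━━━━━━━━━┓        
     ┃  ┃ MusicSequencer           ┃        
     ┃  ┠──────────────────────────┨        
     ┃  ┃      0▼23456789012       ┃        
     ┃  ┃  Bass······██·····       ┃        
     ┗━━┃   Tom·██······█··█       ┃        
        ┃ Snare█····█···█·█·       ┃        
        ┃  Clap█··███····██·       ┃        
        ┃                          ┃        
        ┃                          ┃        
        ┃                          ┃        
        ┗━━━━━━━━━━━━━━━━━━━━━━━━━━┛        
                                            
                                            
                                            
                                            
                                            
                                            


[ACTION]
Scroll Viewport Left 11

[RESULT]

                ┃■■■■■■■■■■          ┃      
                ┃■■■■■■■■■■          ┃      
                ┃                    ┃      
                ┃  ┏━━━━━━━━━━━━━━━━━━━━━━━━
                ┃  ┃ MusicSequencer         
                ┃  ┠────────────────────────
                ┃  ┃      0▼23456789012     
                ┃  ┃  Bass······██·····     
                ┗━━┃   Tom·██······█··█     
                   ┃ Snare█····█···█·█·     
                   ┃  Clap█··███····██·     
                   ┃                        
                   ┃                        
                   ┃                        
                   ┗━━━━━━━━━━━━━━━━━━━━━━━━
                                            
                                            
                                            
                                            
                                            
                                            


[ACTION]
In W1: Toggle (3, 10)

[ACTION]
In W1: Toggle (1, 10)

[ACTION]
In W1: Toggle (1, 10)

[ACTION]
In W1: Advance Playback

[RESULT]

                ┃■■■■■■■■■■          ┃      
                ┃■■■■■■■■■■          ┃      
                ┃                    ┃      
                ┃  ┏━━━━━━━━━━━━━━━━━━━━━━━━
                ┃  ┃ MusicSequencer         
                ┃  ┠────────────────────────
                ┃  ┃      01▼3456789012     
                ┃  ┃  Bass······██·····     
                ┗━━┃   Tom·██······█··█     
                   ┃ Snare█····█···█·█·     
                   ┃  Clap█··███·····█·     
                   ┃                        
                   ┃                        
                   ┃                        
                   ┗━━━━━━━━━━━━━━━━━━━━━━━━
                                            
                                            
                                            
                                            
                                            
                                            


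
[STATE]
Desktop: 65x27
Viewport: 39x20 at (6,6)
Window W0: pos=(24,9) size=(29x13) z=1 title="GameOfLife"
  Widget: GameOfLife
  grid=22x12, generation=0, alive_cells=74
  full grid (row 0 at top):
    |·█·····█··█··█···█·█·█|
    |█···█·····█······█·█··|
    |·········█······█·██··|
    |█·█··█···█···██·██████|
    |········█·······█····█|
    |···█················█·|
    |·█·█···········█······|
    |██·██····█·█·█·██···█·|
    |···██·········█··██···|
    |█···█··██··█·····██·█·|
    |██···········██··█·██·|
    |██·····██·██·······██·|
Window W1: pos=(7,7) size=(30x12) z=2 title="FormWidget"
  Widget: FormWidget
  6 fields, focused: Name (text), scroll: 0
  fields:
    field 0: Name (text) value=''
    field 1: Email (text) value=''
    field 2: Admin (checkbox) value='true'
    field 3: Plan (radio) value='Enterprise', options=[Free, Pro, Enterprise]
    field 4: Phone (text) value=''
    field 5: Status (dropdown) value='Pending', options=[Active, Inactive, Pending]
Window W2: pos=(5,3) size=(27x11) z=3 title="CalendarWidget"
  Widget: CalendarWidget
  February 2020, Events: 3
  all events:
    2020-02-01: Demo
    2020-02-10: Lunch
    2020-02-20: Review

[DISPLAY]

      February 2020      ┃             
Mo Tu We Th Fr Sa Su     ┃━━━━┓        
                1*  2    ┃    ┃        
 3  4  5  6  7  8  9     ┃────┨━━━━━━━━
10* 11 12 13 14 15 16    ┃   ]┃        
17 18 19 20* 21 22 23    ┃   ]┃────────
24 25 26 27 28 29        ┃    ┃        
━━━━━━━━━━━━━━━━━━━━━━━━━┛( ) ┃····█·██
 ┃  Phone:      [            ]┃·██·████
 ┃  Status:     [Pending    ▼]┃····█···
 ┃                            ┃········
 ┃                            ┃···█····
 ┗━━━━━━━━━━━━━━━━━━━━━━━━━━━━┛·█·██···
                  ┃···██·········█··██·
                  ┃█···█··██··█·····██·
                  ┗━━━━━━━━━━━━━━━━━━━━
                                       
                                       
                                       
                                       


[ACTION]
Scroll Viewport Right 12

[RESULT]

ry 2020      ┃                         
Fr Sa Su     ┃━━━━┓                    
    1*  2    ┃    ┃                    
 7  8  9     ┃────┨━━━━━━━━━━━━━━━┓    
 14 15 16    ┃   ]┃               ┃    
 21 22 23    ┃   ]┃───────────────┨    
28 29        ┃    ┃               ┃    
━━━━━━━━━━━━━┛( ) ┃····█·██··     ┃    
    [            ]┃·██·██████     ┃    
    [Pending    ▼]┃····█····█     ┃    
                  ┃········█·     ┃    
                  ┃···█······     ┃    
━━━━━━━━━━━━━━━━━━┛·█·██···█·     ┃    
      ┃···██·········█··██···     ┃    
      ┃█···█··██··█·····██·█·     ┃    
      ┗━━━━━━━━━━━━━━━━━━━━━━━━━━━┛    
                                       
                                       
                                       
                                       


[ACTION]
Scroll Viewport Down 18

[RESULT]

Fr Sa Su     ┃━━━━┓                    
    1*  2    ┃    ┃                    
 7  8  9     ┃────┨━━━━━━━━━━━━━━━┓    
 14 15 16    ┃   ]┃               ┃    
 21 22 23    ┃   ]┃───────────────┨    
28 29        ┃    ┃               ┃    
━━━━━━━━━━━━━┛( ) ┃····█·██··     ┃    
    [            ]┃·██·██████     ┃    
    [Pending    ▼]┃····█····█     ┃    
                  ┃········█·     ┃    
                  ┃···█······     ┃    
━━━━━━━━━━━━━━━━━━┛·█·██···█·     ┃    
      ┃···██·········█··██···     ┃    
      ┃█···█··██··█·····██·█·     ┃    
      ┗━━━━━━━━━━━━━━━━━━━━━━━━━━━┛    
                                       
                                       
                                       
                                       
                                       


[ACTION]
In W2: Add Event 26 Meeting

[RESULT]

Fr Sa Su     ┃━━━━┓                    
    1*  2    ┃    ┃                    
 7  8  9     ┃────┨━━━━━━━━━━━━━━━┓    
 14 15 16    ┃   ]┃               ┃    
 21 22 23    ┃   ]┃───────────────┨    
 28 29       ┃    ┃               ┃    
━━━━━━━━━━━━━┛( ) ┃····█·██··     ┃    
    [            ]┃·██·██████     ┃    
    [Pending    ▼]┃····█····█     ┃    
                  ┃········█·     ┃    
                  ┃···█······     ┃    
━━━━━━━━━━━━━━━━━━┛·█·██···█·     ┃    
      ┃···██·········█··██···     ┃    
      ┃█···█··██··█·····██·█·     ┃    
      ┗━━━━━━━━━━━━━━━━━━━━━━━━━━━┛    
                                       
                                       
                                       
                                       
                                       


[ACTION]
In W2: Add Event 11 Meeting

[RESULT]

Fr Sa Su     ┃━━━━┓                    
    1*  2    ┃    ┃                    
 7  8  9     ┃────┨━━━━━━━━━━━━━━━┓    
3 14 15 16   ┃   ]┃               ┃    
 21 22 23    ┃   ]┃───────────────┨    
 28 29       ┃    ┃               ┃    
━━━━━━━━━━━━━┛( ) ┃····█·██··     ┃    
    [            ]┃·██·██████     ┃    
    [Pending    ▼]┃····█····█     ┃    
                  ┃········█·     ┃    
                  ┃···█······     ┃    
━━━━━━━━━━━━━━━━━━┛·█·██···█·     ┃    
      ┃···██·········█··██···     ┃    
      ┃█···█··██··█·····██·█·     ┃    
      ┗━━━━━━━━━━━━━━━━━━━━━━━━━━━┛    
                                       
                                       
                                       
                                       
                                       


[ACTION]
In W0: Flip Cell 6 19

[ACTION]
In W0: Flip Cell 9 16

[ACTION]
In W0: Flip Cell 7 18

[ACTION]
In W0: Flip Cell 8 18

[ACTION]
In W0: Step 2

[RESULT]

Fr Sa Su     ┃━━━━┓                    
    1*  2    ┃    ┃                    
 7  8  9     ┃────┨━━━━━━━━━━━━━━━┓    
3 14 15 16   ┃   ]┃               ┃    
 21 22 23    ┃   ]┃───────────────┨    
 28 29       ┃    ┃               ┃    
━━━━━━━━━━━━━┛( ) ┃···█······     ┃    
    [            ]┃··········     ┃    
    [Pending    ▼]┃···███··██     ┃    
                  ┃··█··█··██     ┃    
                  ┃··█·····█·     ┃    
━━━━━━━━━━━━━━━━━━┛·█···████·     ┃    
      ┃···██·············██··     ┃    
      ┃█··██·········█·██····     ┃    
      ┗━━━━━━━━━━━━━━━━━━━━━━━━━━━┛    
                                       
                                       
                                       
                                       
                                       


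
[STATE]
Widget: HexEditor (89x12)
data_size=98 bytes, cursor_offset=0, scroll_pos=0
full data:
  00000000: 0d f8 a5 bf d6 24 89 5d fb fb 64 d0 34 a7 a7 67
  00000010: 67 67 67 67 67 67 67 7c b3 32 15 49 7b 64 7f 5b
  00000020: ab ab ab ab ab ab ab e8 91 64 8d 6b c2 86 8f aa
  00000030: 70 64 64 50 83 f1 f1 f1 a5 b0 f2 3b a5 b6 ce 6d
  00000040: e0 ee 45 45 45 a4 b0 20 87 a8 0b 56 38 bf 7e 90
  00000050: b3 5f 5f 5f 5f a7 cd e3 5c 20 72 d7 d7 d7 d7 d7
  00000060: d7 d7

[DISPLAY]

00000000  0D f8 a5 bf d6 24 89 5d  fb fb 64 d0 34 a7 a7 67  |.....$.]..d.4..g|           
00000010  67 67 67 67 67 67 67 7c  b3 32 15 49 7b 64 7f 5b  |ggggggg|.2.I{d.[|           
00000020  ab ab ab ab ab ab ab e8  91 64 8d 6b c2 86 8f aa  |.........d.k....|           
00000030  70 64 64 50 83 f1 f1 f1  a5 b0 f2 3b a5 b6 ce 6d  |pddP.......;...m|           
00000040  e0 ee 45 45 45 a4 b0 20  87 a8 0b 56 38 bf 7e 90  |..EEE.. ...V8.~.|           
00000050  b3 5f 5f 5f 5f a7 cd e3  5c 20 72 d7 d7 d7 d7 d7  |.____...\ r.....|           
00000060  d7 d7                                             |..              |           
                                                                                         
                                                                                         
                                                                                         
                                                                                         
                                                                                         


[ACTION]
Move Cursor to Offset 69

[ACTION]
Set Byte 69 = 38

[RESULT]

00000000  0d f8 a5 bf d6 24 89 5d  fb fb 64 d0 34 a7 a7 67  |.....$.]..d.4..g|           
00000010  67 67 67 67 67 67 67 7c  b3 32 15 49 7b 64 7f 5b  |ggggggg|.2.I{d.[|           
00000020  ab ab ab ab ab ab ab e8  91 64 8d 6b c2 86 8f aa  |.........d.k....|           
00000030  70 64 64 50 83 f1 f1 f1  a5 b0 f2 3b a5 b6 ce 6d  |pddP.......;...m|           
00000040  e0 ee 45 45 45 38 b0 20  87 a8 0b 56 38 bf 7e 90  |..EEE8. ...V8.~.|           
00000050  b3 5f 5f 5f 5f a7 cd e3  5c 20 72 d7 d7 d7 d7 d7  |.____...\ r.....|           
00000060  d7 d7                                             |..              |           
                                                                                         
                                                                                         
                                                                                         
                                                                                         
                                                                                         


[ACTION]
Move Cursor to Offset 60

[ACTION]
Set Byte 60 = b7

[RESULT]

00000000  0d f8 a5 bf d6 24 89 5d  fb fb 64 d0 34 a7 a7 67  |.....$.]..d.4..g|           
00000010  67 67 67 67 67 67 67 7c  b3 32 15 49 7b 64 7f 5b  |ggggggg|.2.I{d.[|           
00000020  ab ab ab ab ab ab ab e8  91 64 8d 6b c2 86 8f aa  |.........d.k....|           
00000030  70 64 64 50 83 f1 f1 f1  a5 b0 f2 3b B7 b6 ce 6d  |pddP.......;...m|           
00000040  e0 ee 45 45 45 38 b0 20  87 a8 0b 56 38 bf 7e 90  |..EEE8. ...V8.~.|           
00000050  b3 5f 5f 5f 5f a7 cd e3  5c 20 72 d7 d7 d7 d7 d7  |.____...\ r.....|           
00000060  d7 d7                                             |..              |           
                                                                                         
                                                                                         
                                                                                         
                                                                                         
                                                                                         


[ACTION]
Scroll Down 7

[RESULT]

00000060  d7 d7                                             |..              |           
                                                                                         
                                                                                         
                                                                                         
                                                                                         
                                                                                         
                                                                                         
                                                                                         
                                                                                         
                                                                                         
                                                                                         
                                                                                         


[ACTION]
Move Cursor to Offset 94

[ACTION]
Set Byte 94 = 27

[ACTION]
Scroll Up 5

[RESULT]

00000010  67 67 67 67 67 67 67 7c  b3 32 15 49 7b 64 7f 5b  |ggggggg|.2.I{d.[|           
00000020  ab ab ab ab ab ab ab e8  91 64 8d 6b c2 86 8f aa  |.........d.k....|           
00000030  70 64 64 50 83 f1 f1 f1  a5 b0 f2 3b b7 b6 ce 6d  |pddP.......;...m|           
00000040  e0 ee 45 45 45 38 b0 20  87 a8 0b 56 38 bf 7e 90  |..EEE8. ...V8.~.|           
00000050  b3 5f 5f 5f 5f a7 cd e3  5c 20 72 d7 d7 d7 27 d7  |.____...\ r...'.|           
00000060  d7 d7                                             |..              |           
                                                                                         
                                                                                         
                                                                                         
                                                                                         
                                                                                         
                                                                                         
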